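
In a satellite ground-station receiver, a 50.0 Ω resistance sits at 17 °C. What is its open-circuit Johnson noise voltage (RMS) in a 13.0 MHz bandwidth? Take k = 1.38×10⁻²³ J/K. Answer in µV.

3.23 µV

T = 17 °C + 273.15 = 290.15 K
V_n = √(4kTRB)
4kTRB = 4 × 1.38×10⁻²³ × 290.15 × 5.00×10¹ × 1.30×10⁷ = 1.04×10⁻¹¹ V²
V_n = √(1.04×10⁻¹¹) = 3.23×10⁻⁶ V = 3.23 µV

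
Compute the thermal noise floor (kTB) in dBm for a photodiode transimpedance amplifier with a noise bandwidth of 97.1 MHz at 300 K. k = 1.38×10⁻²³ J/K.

−94.0 dBm

P_n = kTB = 1.38×10⁻²³ × 300 × 9.71×10⁷ = 4.02×10⁻¹³ W
In dBm: 10 log₁₀(4.02×10⁻¹³ / 10⁻³) = −94.0 dBm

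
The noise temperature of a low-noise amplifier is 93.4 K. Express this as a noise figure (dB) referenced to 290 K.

F = 1 + T_e/T₀ = 1 + 93.4/290 = 1.32207
NF = 10 log₁₀(1.32207) = 1.21 dB

1.21 dB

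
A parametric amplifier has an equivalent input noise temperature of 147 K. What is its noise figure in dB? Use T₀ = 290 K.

1.78 dB

F = 1 + T_e/T₀ = 1 + 147/290 = 1.5069
NF = 10 log₁₀(1.5069) = 1.78 dB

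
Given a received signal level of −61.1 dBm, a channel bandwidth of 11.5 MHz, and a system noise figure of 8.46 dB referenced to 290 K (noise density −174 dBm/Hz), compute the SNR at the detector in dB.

Noise floor: N = −174 + 10 log₁₀(B) + NF
10 log₁₀(1.15×10⁷) = 70.61 dB
N = −174 + 70.61 + 8.46 = −94.93 dBm
SNR = P_sig − N = −61.1 − (−94.93) = 33.83 dB → 33.8 dB

33.8 dB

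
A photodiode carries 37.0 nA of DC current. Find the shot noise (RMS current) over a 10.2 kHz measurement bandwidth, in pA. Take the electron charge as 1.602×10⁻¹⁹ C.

11.0 pA

I_n = √(2qI·B)
2qI·B = 2 × 1.602×10⁻¹⁹ × 3.70×10⁻⁸ × 1.02×10⁴ = 1.21×10⁻²² A²
I_n = √(1.21×10⁻²²) = 1.10×10⁻¹¹ A = 11.0 pA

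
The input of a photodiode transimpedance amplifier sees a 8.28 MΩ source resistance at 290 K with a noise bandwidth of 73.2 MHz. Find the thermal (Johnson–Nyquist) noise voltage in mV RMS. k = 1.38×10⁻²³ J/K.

V_n = √(4kTRB)
4kTRB = 4 × 1.38×10⁻²³ × 290 × 8.28×10⁶ × 7.32×10⁷ = 9.70×10⁻⁶ V²
V_n = √(9.70×10⁻⁶) = 3.11×10⁻³ V = 3.11 mV

3.11 mV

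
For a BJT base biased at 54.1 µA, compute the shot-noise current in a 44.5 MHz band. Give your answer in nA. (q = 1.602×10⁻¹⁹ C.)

27.8 nA

I_n = √(2qI·B)
2qI·B = 2 × 1.602×10⁻¹⁹ × 5.41×10⁻⁵ × 4.45×10⁷ = 7.71×10⁻¹⁶ A²
I_n = √(7.71×10⁻¹⁶) = 2.78×10⁻⁸ A = 27.8 nA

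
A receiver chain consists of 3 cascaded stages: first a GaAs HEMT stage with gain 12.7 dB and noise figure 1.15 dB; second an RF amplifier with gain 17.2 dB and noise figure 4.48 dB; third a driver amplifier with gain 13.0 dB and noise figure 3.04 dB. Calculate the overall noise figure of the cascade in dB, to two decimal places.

1.46 dB

Convert to linear (a loss of L dB is a gain of −L dB): F_i = 10^(NF_i/10), G_i = 10^(G_i,dB/10)
  Stage 1: F_1 = 10^(1.15/10) = 1.303, G_1 = 10^(12.7/10) = 18.62
  Stage 2: F_2 = 10^(4.48/10) = 2.805, G_2 = 10^(17.2/10) = 52.48
  Stage 3: F_3 = 10^(3.04/10) = 2.014, G_3 = 10^(13.0/10) = 19.95
Friis cascade:
  F = 1.303 + (2.805 − 1)/18.62 + (2.014 − 1)/977.2 = 1.401
NF = 10 log₁₀(1.401) = 1.46 dB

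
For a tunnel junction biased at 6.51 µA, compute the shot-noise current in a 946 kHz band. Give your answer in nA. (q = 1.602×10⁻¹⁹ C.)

I_n = √(2qI·B)
2qI·B = 2 × 1.602×10⁻¹⁹ × 6.51×10⁻⁶ × 9.46×10⁵ = 1.97×10⁻¹⁸ A²
I_n = √(1.97×10⁻¹⁸) = 1.40×10⁻⁹ A = 1.40 nA

1.40 nA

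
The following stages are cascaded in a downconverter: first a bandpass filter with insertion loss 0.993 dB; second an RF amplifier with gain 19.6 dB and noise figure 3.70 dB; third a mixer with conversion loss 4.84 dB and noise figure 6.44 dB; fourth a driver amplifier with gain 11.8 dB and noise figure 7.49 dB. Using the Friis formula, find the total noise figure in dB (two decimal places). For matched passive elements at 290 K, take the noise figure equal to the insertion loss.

5.03 dB

Convert to linear (a loss of L dB is a gain of −L dB): F_i = 10^(NF_i/10), G_i = 10^(G_i,dB/10)
  Stage 1: F_1 = 10^(0.993/10) = 1.257, G_1 = 10^(−0.993/10) = 0.7956
  Stage 2: F_2 = 10^(3.70/10) = 2.344, G_2 = 10^(19.6/10) = 91.20
  Stage 3: F_3 = 10^(6.44/10) = 4.406, G_3 = 10^(−4.84/10) = 0.3281
  Stage 4: F_4 = 10^(7.49/10) = 5.610, G_4 = 10^(11.8/10) = 15.14
Friis cascade:
  F = 1.257 + (2.344 − 1)/0.7956 + (4.406 − 1)/72.56 + (5.610 − 1)/23.81 = 3.187
NF = 10 log₁₀(3.187) = 5.03 dB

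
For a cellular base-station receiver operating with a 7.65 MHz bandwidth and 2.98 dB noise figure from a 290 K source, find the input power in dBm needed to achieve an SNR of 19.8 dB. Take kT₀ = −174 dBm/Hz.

Sensitivity = −174 + 10 log₁₀(B) + NF + SNR_min
= −174 + 68.84 + 2.98 + 19.8
= −82.38 dBm → −82.4 dBm

−82.4 dBm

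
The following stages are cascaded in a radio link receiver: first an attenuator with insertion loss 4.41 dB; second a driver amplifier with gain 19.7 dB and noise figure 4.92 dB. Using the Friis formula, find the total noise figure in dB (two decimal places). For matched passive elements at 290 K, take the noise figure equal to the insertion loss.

Convert to linear (a loss of L dB is a gain of −L dB): F_i = 10^(NF_i/10), G_i = 10^(G_i,dB/10)
  Stage 1: F_1 = 10^(4.41/10) = 2.761, G_1 = 10^(−4.41/10) = 0.3622
  Stage 2: F_2 = 10^(4.92/10) = 3.105, G_2 = 10^(19.7/10) = 93.33
Friis cascade:
  F = 2.761 + (3.105 − 1)/0.3622 = 8.570
NF = 10 log₁₀(8.570) = 9.33 dB

9.33 dB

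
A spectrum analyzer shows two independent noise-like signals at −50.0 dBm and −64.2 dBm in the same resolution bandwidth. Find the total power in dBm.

−49.8 dBm

Convert to linear, add, convert back:
P₁ = 1.00×10⁻⁸ W, P₂ = 3.80×10⁻¹⁰ W
P_tot = 1.04×10⁻⁸ W → 10 log₁₀(P_tot / 10⁻³) = −49.8 dBm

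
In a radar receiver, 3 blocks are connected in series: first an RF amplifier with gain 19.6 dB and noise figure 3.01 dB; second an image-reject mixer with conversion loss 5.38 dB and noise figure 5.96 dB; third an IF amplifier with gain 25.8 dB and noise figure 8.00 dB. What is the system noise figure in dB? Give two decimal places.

Convert to linear (a loss of L dB is a gain of −L dB): F_i = 10^(NF_i/10), G_i = 10^(G_i,dB/10)
  Stage 1: F_1 = 10^(3.01/10) = 2.000, G_1 = 10^(19.6/10) = 91.20
  Stage 2: F_2 = 10^(5.96/10) = 3.945, G_2 = 10^(−5.38/10) = 0.2897
  Stage 3: F_3 = 10^(8.00/10) = 6.310, G_3 = 10^(25.8/10) = 380.2
Friis cascade:
  F = 2.000 + (3.945 − 1)/91.20 + (6.310 − 1)/26.42 = 2.233
NF = 10 log₁₀(2.233) = 3.49 dB

3.49 dB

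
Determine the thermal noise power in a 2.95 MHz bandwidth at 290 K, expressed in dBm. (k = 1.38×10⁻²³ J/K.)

P_n = kTB = 1.38×10⁻²³ × 290 × 2.95×10⁶ = 1.18×10⁻¹⁴ W
In dBm: 10 log₁₀(1.18×10⁻¹⁴ / 10⁻³) = −109.3 dBm

−109.3 dBm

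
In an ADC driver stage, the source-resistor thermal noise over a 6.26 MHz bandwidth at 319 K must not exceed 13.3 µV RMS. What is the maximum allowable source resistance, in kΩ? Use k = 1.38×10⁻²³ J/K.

Johnson–Nyquist: V_n = √(4kTRB) ⇒ R = V_n² / (4kTB)
4kTB = 4 × 1.38×10⁻²³ × 319 × 6.26×10⁶ = 1.10×10⁻¹³
R = (1.33×10⁻⁵)² / 1.10×10⁻¹³ = 1.60×10³ Ω = 1.60 kΩ

1.60 kΩ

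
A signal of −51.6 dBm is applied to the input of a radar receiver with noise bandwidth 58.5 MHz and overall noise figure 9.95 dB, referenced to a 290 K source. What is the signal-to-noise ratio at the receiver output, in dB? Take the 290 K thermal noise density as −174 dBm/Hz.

34.8 dB

Noise floor: N = −174 + 10 log₁₀(B) + NF
10 log₁₀(5.85×10⁷) = 77.67 dB
N = −174 + 77.67 + 9.95 = −86.38 dBm
SNR = P_sig − N = −51.6 − (−86.38) = 34.78 dB → 34.8 dB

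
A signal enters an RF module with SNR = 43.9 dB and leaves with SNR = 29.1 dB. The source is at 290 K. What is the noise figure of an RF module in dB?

14.8 dB

NF (dB) = SNR_in(dB) − SNR_out(dB) when the source is at T₀
NF = 43.9 − 29.1 = 14.8 dB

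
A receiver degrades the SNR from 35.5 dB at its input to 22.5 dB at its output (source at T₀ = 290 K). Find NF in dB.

13.0 dB

NF (dB) = SNR_in(dB) − SNR_out(dB) when the source is at T₀
NF = 35.5 − 22.5 = 13.0 dB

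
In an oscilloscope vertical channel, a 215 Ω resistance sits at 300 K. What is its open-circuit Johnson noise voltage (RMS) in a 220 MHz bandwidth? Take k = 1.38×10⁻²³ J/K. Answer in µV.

28.0 µV

V_n = √(4kTRB)
4kTRB = 4 × 1.38×10⁻²³ × 300 × 2.15×10² × 2.20×10⁸ = 7.83×10⁻¹⁰ V²
V_n = √(7.83×10⁻¹⁰) = 2.80×10⁻⁵ V = 28.0 µV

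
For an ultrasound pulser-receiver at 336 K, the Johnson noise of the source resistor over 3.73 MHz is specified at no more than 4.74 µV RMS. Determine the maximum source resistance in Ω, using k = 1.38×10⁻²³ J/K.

Johnson–Nyquist: V_n = √(4kTRB) ⇒ R = V_n² / (4kTB)
4kTB = 4 × 1.38×10⁻²³ × 336 × 3.73×10⁶ = 6.92×10⁻¹⁴
R = (4.74×10⁻⁶)² / 6.92×10⁻¹⁴ = 3.25×10² Ω = 325 Ω

325 Ω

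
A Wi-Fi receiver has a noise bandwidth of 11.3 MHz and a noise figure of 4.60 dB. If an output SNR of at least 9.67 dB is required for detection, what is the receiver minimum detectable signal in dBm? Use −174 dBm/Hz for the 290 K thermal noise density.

−89.2 dBm

Sensitivity = −174 + 10 log₁₀(B) + NF + SNR_min
= −174 + 70.53 + 4.60 + 9.67
= −89.20 dBm → −89.2 dBm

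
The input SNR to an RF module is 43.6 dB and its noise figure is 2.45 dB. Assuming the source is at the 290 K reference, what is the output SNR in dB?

41.15 dB

By definition F = SNR_in/SNR_out, so in dB: SNR_out = SNR_in − NF
SNR_out = 43.6 − 2.45 = 41.15 dB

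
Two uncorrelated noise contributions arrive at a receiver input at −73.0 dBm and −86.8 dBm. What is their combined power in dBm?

−72.8 dBm

Convert to linear, add, convert back:
P₁ = 5.01×10⁻¹¹ W, P₂ = 2.09×10⁻¹² W
P_tot = 5.22×10⁻¹¹ W → 10 log₁₀(P_tot / 10⁻³) = −72.8 dBm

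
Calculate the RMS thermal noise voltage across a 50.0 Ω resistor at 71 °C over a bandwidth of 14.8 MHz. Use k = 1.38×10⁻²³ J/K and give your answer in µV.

3.75 µV

T = 71 °C + 273.15 = 344.15 K
V_n = √(4kTRB)
4kTRB = 4 × 1.38×10⁻²³ × 344.15 × 5.00×10¹ × 1.48×10⁷ = 1.41×10⁻¹¹ V²
V_n = √(1.41×10⁻¹¹) = 3.75×10⁻⁶ V = 3.75 µV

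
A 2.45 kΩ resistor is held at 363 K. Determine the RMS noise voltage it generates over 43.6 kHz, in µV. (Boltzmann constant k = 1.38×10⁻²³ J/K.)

1.46 µV

V_n = √(4kTRB)
4kTRB = 4 × 1.38×10⁻²³ × 363 × 2.45×10³ × 4.36×10⁴ = 2.14×10⁻¹² V²
V_n = √(2.14×10⁻¹²) = 1.46×10⁻⁶ V = 1.46 µV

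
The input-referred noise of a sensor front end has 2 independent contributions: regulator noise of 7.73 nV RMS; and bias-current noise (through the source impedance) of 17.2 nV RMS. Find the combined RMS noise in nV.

18.9 nV

Uncorrelated sources add in power (mean-square): V_tot = √(ΣV_i²)
V_tot = √[(7.73×10⁻⁹)² + (1.72×10⁻⁸)²] = 1.89×10⁻⁸ V = 18.9 nV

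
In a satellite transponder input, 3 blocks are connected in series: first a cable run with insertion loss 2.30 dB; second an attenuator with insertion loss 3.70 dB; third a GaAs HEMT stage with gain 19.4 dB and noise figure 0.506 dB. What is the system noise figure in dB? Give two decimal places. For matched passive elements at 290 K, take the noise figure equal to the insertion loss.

6.51 dB

Convert to linear (a loss of L dB is a gain of −L dB): F_i = 10^(NF_i/10), G_i = 10^(G_i,dB/10)
  Stage 1: F_1 = 10^(2.30/10) = 1.698, G_1 = 10^(−2.30/10) = 0.5888
  Stage 2: F_2 = 10^(3.70/10) = 2.344, G_2 = 10^(−3.70/10) = 0.4266
  Stage 3: F_3 = 10^(0.506/10) = 1.124, G_3 = 10^(19.4/10) = 87.10
Friis cascade:
  F = 1.698 + (2.344 − 1)/0.5888 + (1.124 − 1)/0.2512 = 4.473
NF = 10 log₁₀(4.473) = 6.51 dB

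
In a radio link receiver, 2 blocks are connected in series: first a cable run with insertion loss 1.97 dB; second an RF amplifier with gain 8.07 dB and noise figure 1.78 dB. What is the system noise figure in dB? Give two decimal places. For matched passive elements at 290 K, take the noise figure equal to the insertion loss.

Convert to linear (a loss of L dB is a gain of −L dB): F_i = 10^(NF_i/10), G_i = 10^(G_i,dB/10)
  Stage 1: F_1 = 10^(1.97/10) = 1.574, G_1 = 10^(−1.97/10) = 0.6353
  Stage 2: F_2 = 10^(1.78/10) = 1.507, G_2 = 10^(8.07/10) = 6.412
Friis cascade:
  F = 1.574 + (1.507 − 1)/0.6353 = 2.371
NF = 10 log₁₀(2.371) = 3.75 dB

3.75 dB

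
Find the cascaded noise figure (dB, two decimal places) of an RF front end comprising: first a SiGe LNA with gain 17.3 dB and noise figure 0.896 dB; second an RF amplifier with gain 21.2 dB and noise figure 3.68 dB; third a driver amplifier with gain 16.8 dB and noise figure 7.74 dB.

0.99 dB

Convert to linear (a loss of L dB is a gain of −L dB): F_i = 10^(NF_i/10), G_i = 10^(G_i,dB/10)
  Stage 1: F_1 = 10^(0.896/10) = 1.229, G_1 = 10^(17.3/10) = 53.70
  Stage 2: F_2 = 10^(3.68/10) = 2.333, G_2 = 10^(21.2/10) = 131.8
  Stage 3: F_3 = 10^(7.74/10) = 5.943, G_3 = 10^(16.8/10) = 47.86
Friis cascade:
  F = 1.229 + (2.333 − 1)/53.70 + (5.943 − 1)/7079 = 1.255
NF = 10 log₁₀(1.255) = 0.99 dB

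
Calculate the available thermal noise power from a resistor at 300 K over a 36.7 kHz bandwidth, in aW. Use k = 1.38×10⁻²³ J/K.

152 aW

P_n = kTB = 1.38×10⁻²³ × 300 × 3.67×10⁴ = 1.52×10⁻¹⁶ W = 152 aW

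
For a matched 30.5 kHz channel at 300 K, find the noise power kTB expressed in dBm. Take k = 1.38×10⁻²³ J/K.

−129.0 dBm

P_n = kTB = 1.38×10⁻²³ × 300 × 3.05×10⁴ = 1.26×10⁻¹⁶ W
In dBm: 10 log₁₀(1.26×10⁻¹⁶ / 10⁻³) = −129.0 dBm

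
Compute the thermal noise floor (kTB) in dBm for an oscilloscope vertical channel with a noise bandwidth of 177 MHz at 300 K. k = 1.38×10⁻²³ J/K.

P_n = kTB = 1.38×10⁻²³ × 300 × 1.77×10⁸ = 7.33×10⁻¹³ W
In dBm: 10 log₁₀(7.33×10⁻¹³ / 10⁻³) = −91.4 dBm

−91.4 dBm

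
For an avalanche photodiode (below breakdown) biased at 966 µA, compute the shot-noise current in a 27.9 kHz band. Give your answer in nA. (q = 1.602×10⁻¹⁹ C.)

2.94 nA

I_n = √(2qI·B)
2qI·B = 2 × 1.602×10⁻¹⁹ × 9.66×10⁻⁴ × 2.79×10⁴ = 8.64×10⁻¹⁸ A²
I_n = √(8.64×10⁻¹⁸) = 2.94×10⁻⁹ A = 2.94 nA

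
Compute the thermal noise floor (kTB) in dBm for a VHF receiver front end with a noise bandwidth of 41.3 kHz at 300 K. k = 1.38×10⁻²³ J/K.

P_n = kTB = 1.38×10⁻²³ × 300 × 4.13×10⁴ = 1.71×10⁻¹⁶ W
In dBm: 10 log₁₀(1.71×10⁻¹⁶ / 10⁻³) = −127.7 dBm

−127.7 dBm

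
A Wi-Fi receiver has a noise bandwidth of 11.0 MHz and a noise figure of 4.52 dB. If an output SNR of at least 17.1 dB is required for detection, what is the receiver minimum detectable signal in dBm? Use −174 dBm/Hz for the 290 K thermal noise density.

Sensitivity = −174 + 10 log₁₀(B) + NF + SNR_min
= −174 + 70.41 + 4.52 + 17.1
= −81.97 dBm → −82.0 dBm

−82.0 dBm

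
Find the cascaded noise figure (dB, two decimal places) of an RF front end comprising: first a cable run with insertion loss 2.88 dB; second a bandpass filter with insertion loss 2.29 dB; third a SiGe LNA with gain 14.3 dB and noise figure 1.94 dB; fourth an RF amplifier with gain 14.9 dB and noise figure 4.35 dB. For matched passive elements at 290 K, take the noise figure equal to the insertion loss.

Convert to linear (a loss of L dB is a gain of −L dB): F_i = 10^(NF_i/10), G_i = 10^(G_i,dB/10)
  Stage 1: F_1 = 10^(2.88/10) = 1.941, G_1 = 10^(−2.88/10) = 0.5152
  Stage 2: F_2 = 10^(2.29/10) = 1.694, G_2 = 10^(−2.29/10) = 0.5902
  Stage 3: F_3 = 10^(1.94/10) = 1.563, G_3 = 10^(14.3/10) = 26.92
  Stage 4: F_4 = 10^(4.35/10) = 2.723, G_4 = 10^(14.9/10) = 30.90
Friis cascade:
  F = 1.941 + (1.694 − 1)/0.5152 + (1.563 − 1)/0.3041 + (2.723 − 1)/8.185 = 5.351
NF = 10 log₁₀(5.351) = 7.28 dB

7.28 dB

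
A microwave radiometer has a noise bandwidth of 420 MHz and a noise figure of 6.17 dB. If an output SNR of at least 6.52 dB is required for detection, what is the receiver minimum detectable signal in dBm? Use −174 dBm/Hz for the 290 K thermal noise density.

Sensitivity = −174 + 10 log₁₀(B) + NF + SNR_min
= −174 + 86.23 + 6.17 + 6.52
= −75.08 dBm → −75.1 dBm

−75.1 dBm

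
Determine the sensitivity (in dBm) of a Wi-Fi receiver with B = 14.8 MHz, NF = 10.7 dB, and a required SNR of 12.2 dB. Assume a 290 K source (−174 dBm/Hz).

−79.4 dBm

Sensitivity = −174 + 10 log₁₀(B) + NF + SNR_min
= −174 + 71.7 + 10.7 + 12.2
= −79.4 dBm → −79.4 dBm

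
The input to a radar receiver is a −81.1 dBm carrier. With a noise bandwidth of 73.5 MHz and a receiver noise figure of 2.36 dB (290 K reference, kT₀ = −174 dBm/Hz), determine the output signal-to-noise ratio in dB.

11.9 dB

Noise floor: N = −174 + 10 log₁₀(B) + NF
10 log₁₀(7.35×10⁷) = 78.66 dB
N = −174 + 78.66 + 2.36 = −92.98 dBm
SNR = P_sig − N = −81.1 − (−92.98) = 11.88 dB → 11.9 dB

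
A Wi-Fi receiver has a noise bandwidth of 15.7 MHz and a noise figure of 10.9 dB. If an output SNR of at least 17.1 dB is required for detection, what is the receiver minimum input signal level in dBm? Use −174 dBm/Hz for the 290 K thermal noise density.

Sensitivity = −174 + 10 log₁₀(B) + NF + SNR_min
= −174 + 71.96 + 10.9 + 17.1
= −74.04 dBm → −74.0 dBm

−74.0 dBm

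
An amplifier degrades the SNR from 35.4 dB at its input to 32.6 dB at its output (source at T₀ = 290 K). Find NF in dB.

2.8 dB

NF (dB) = SNR_in(dB) − SNR_out(dB) when the source is at T₀
NF = 35.4 − 32.6 = 2.8 dB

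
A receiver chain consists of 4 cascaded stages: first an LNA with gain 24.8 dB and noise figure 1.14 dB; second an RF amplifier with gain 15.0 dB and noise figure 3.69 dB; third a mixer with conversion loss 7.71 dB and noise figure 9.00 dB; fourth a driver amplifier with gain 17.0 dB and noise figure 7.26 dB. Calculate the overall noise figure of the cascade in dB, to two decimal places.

1.17 dB

Convert to linear (a loss of L dB is a gain of −L dB): F_i = 10^(NF_i/10), G_i = 10^(G_i,dB/10)
  Stage 1: F_1 = 10^(1.14/10) = 1.300, G_1 = 10^(24.8/10) = 302.0
  Stage 2: F_2 = 10^(3.69/10) = 2.339, G_2 = 10^(15.0/10) = 31.62
  Stage 3: F_3 = 10^(9.00/10) = 7.943, G_3 = 10^(−7.71/10) = 0.1694
  Stage 4: F_4 = 10^(7.26/10) = 5.321, G_4 = 10^(17.0/10) = 50.12
Friis cascade:
  F = 1.300 + (2.339 − 1)/302.0 + (7.943 − 1)/9550 + (5.321 − 1)/1618 = 1.308
NF = 10 log₁₀(1.308) = 1.17 dB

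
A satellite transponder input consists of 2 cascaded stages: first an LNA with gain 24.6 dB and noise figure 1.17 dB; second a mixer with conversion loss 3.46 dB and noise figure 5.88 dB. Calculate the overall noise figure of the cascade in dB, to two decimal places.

Convert to linear (a loss of L dB is a gain of −L dB): F_i = 10^(NF_i/10), G_i = 10^(G_i,dB/10)
  Stage 1: F_1 = 10^(1.17/10) = 1.309, G_1 = 10^(24.6/10) = 288.4
  Stage 2: F_2 = 10^(5.88/10) = 3.873, G_2 = 10^(−3.46/10) = 0.4508
Friis cascade:
  F = 1.309 + (3.873 − 1)/288.4 = 1.319
NF = 10 log₁₀(1.319) = 1.20 dB

1.20 dB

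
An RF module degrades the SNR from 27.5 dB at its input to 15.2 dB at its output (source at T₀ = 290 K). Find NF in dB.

12.3 dB

NF (dB) = SNR_in(dB) − SNR_out(dB) when the source is at T₀
NF = 27.5 − 15.2 = 12.3 dB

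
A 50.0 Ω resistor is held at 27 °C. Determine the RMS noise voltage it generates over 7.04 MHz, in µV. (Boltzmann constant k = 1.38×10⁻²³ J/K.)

T = 27 °C + 273.15 = 300.15 K
V_n = √(4kTRB)
4kTRB = 4 × 1.38×10⁻²³ × 300.15 × 5.00×10¹ × 7.04×10⁶ = 5.83×10⁻¹² V²
V_n = √(5.83×10⁻¹²) = 2.41×10⁻⁶ V = 2.41 µV

2.41 µV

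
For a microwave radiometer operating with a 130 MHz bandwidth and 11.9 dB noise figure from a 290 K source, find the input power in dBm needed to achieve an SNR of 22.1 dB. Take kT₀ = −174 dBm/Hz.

−58.9 dBm

Sensitivity = −174 + 10 log₁₀(B) + NF + SNR_min
= −174 + 81.14 + 11.9 + 22.1
= −58.86 dBm → −58.9 dBm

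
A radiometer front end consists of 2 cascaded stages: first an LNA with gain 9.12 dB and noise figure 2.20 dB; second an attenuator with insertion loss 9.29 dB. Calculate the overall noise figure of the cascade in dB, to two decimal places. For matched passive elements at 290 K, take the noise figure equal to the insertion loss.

Convert to linear (a loss of L dB is a gain of −L dB): F_i = 10^(NF_i/10), G_i = 10^(G_i,dB/10)
  Stage 1: F_1 = 10^(2.20/10) = 1.660, G_1 = 10^(9.12/10) = 8.166
  Stage 2: F_2 = 10^(9.29/10) = 8.492, G_2 = 10^(−9.29/10) = 0.1178
Friis cascade:
  F = 1.660 + (8.492 − 1)/8.166 = 2.577
NF = 10 log₁₀(2.577) = 4.11 dB

4.11 dB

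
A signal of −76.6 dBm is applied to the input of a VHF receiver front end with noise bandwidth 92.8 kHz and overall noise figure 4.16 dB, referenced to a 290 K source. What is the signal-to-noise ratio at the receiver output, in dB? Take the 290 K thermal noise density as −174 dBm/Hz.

43.6 dB

Noise floor: N = −174 + 10 log₁₀(B) + NF
10 log₁₀(9.28×10⁴) = 49.68 dB
N = −174 + 49.68 + 4.16 = −120.16 dBm
SNR = P_sig − N = −76.6 − (−120.16) = 43.56 dB → 43.6 dB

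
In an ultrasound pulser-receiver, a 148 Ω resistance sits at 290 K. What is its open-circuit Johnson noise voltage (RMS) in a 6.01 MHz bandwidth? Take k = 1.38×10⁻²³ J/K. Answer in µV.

V_n = √(4kTRB)
4kTRB = 4 × 1.38×10⁻²³ × 290 × 1.48×10² × 6.01×10⁶ = 1.42×10⁻¹¹ V²
V_n = √(1.42×10⁻¹¹) = 3.77×10⁻⁶ V = 3.77 µV

3.77 µV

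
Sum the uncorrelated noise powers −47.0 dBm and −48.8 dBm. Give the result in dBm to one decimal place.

−44.8 dBm

Convert to linear, add, convert back:
P₁ = 2.00×10⁻⁸ W, P₂ = 1.32×10⁻⁸ W
P_tot = 3.31×10⁻⁸ W → 10 log₁₀(P_tot / 10⁻³) = −44.8 dBm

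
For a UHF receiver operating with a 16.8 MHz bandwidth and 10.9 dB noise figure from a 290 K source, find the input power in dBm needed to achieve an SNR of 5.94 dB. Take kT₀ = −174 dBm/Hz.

−84.9 dBm

Sensitivity = −174 + 10 log₁₀(B) + NF + SNR_min
= −174 + 72.25 + 10.9 + 5.94
= −84.91 dBm → −84.9 dBm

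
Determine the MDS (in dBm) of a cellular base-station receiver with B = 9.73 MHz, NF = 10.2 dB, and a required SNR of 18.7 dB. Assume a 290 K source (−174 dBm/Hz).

Sensitivity = −174 + 10 log₁₀(B) + NF + SNR_min
= −174 + 69.88 + 10.2 + 18.7
= −75.22 dBm → −75.2 dBm

−75.2 dBm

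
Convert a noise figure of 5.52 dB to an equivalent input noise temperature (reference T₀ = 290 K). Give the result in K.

F = 10^(5.52/10) = 3.56451
T_e = (F − 1)·T₀ = (3.56451 − 1) × 290 = 744 K

744 K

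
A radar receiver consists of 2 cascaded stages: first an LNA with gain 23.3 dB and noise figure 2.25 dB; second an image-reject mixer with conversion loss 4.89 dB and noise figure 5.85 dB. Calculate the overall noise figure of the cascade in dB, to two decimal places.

2.28 dB

Convert to linear (a loss of L dB is a gain of −L dB): F_i = 10^(NF_i/10), G_i = 10^(G_i,dB/10)
  Stage 1: F_1 = 10^(2.25/10) = 1.679, G_1 = 10^(23.3/10) = 213.8
  Stage 2: F_2 = 10^(5.85/10) = 3.846, G_2 = 10^(−4.89/10) = 0.3243
Friis cascade:
  F = 1.679 + (3.846 − 1)/213.8 = 1.692
NF = 10 log₁₀(1.692) = 2.28 dB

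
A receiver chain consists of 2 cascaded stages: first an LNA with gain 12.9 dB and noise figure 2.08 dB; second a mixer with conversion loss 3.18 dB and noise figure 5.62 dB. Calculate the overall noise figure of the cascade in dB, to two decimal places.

Convert to linear (a loss of L dB is a gain of −L dB): F_i = 10^(NF_i/10), G_i = 10^(G_i,dB/10)
  Stage 1: F_1 = 10^(2.08/10) = 1.614, G_1 = 10^(12.9/10) = 19.50
  Stage 2: F_2 = 10^(5.62/10) = 3.648, G_2 = 10^(−3.18/10) = 0.4808
Friis cascade:
  F = 1.614 + (3.648 − 1)/19.50 = 1.750
NF = 10 log₁₀(1.750) = 2.43 dB

2.43 dB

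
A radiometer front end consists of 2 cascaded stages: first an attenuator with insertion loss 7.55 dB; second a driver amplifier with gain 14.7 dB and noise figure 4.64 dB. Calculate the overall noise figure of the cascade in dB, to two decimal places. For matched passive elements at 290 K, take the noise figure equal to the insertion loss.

12.19 dB

Convert to linear (a loss of L dB is a gain of −L dB): F_i = 10^(NF_i/10), G_i = 10^(G_i,dB/10)
  Stage 1: F_1 = 10^(7.55/10) = 5.689, G_1 = 10^(−7.55/10) = 0.1758
  Stage 2: F_2 = 10^(4.64/10) = 2.911, G_2 = 10^(14.7/10) = 29.51
Friis cascade:
  F = 5.689 + (2.911 − 1)/0.1758 = 16.56
NF = 10 log₁₀(16.56) = 12.19 dB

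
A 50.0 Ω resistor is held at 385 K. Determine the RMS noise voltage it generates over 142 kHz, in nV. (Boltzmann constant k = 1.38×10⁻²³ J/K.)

V_n = √(4kTRB)
4kTRB = 4 × 1.38×10⁻²³ × 385 × 5.00×10¹ × 1.42×10⁵ = 1.51×10⁻¹³ V²
V_n = √(1.51×10⁻¹³) = 3.88×10⁻⁷ V = 388 nV

388 nV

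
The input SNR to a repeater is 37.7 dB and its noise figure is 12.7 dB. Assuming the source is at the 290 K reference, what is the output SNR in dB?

By definition F = SNR_in/SNR_out, so in dB: SNR_out = SNR_in − NF
SNR_out = 37.7 − 12.7 = 25.0 dB

25.0 dB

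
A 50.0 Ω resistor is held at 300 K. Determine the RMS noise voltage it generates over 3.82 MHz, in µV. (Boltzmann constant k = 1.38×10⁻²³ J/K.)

V_n = √(4kTRB)
4kTRB = 4 × 1.38×10⁻²³ × 300 × 5.00×10¹ × 3.82×10⁶ = 3.16×10⁻¹² V²
V_n = √(3.16×10⁻¹²) = 1.78×10⁻⁶ V = 1.78 µV

1.78 µV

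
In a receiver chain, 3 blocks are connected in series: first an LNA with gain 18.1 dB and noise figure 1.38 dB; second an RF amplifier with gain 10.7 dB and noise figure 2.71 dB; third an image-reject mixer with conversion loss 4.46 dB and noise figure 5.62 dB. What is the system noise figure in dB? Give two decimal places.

Convert to linear (a loss of L dB is a gain of −L dB): F_i = 10^(NF_i/10), G_i = 10^(G_i,dB/10)
  Stage 1: F_1 = 10^(1.38/10) = 1.374, G_1 = 10^(18.1/10) = 64.57
  Stage 2: F_2 = 10^(2.71/10) = 1.866, G_2 = 10^(10.7/10) = 11.75
  Stage 3: F_3 = 10^(5.62/10) = 3.648, G_3 = 10^(−4.46/10) = 0.3581
Friis cascade:
  F = 1.374 + (1.866 − 1)/64.57 + (3.648 − 1)/758.6 = 1.391
NF = 10 log₁₀(1.391) = 1.43 dB

1.43 dB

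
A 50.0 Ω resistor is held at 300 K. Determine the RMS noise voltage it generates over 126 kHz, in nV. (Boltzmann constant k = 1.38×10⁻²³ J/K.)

V_n = √(4kTRB)
4kTRB = 4 × 1.38×10⁻²³ × 300 × 5.00×10¹ × 1.26×10⁵ = 1.04×10⁻¹³ V²
V_n = √(1.04×10⁻¹³) = 3.23×10⁻⁷ V = 323 nV

323 nV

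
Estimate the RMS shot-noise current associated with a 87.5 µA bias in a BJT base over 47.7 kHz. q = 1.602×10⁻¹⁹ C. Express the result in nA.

I_n = √(2qI·B)
2qI·B = 2 × 1.602×10⁻¹⁹ × 8.75×10⁻⁵ × 4.77×10⁴ = 1.34×10⁻¹⁸ A²
I_n = √(1.34×10⁻¹⁸) = 1.16×10⁻⁹ A = 1.16 nA

1.16 nA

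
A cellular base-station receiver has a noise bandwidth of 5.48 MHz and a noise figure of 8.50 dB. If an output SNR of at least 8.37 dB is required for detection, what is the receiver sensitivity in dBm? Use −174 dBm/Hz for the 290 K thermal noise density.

−89.7 dBm

Sensitivity = −174 + 10 log₁₀(B) + NF + SNR_min
= −174 + 67.39 + 8.50 + 8.37
= −89.74 dBm → −89.7 dBm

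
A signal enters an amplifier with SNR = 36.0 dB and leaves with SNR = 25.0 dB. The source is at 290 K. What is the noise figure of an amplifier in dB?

11.0 dB

NF (dB) = SNR_in(dB) − SNR_out(dB) when the source is at T₀
NF = 36.0 − 25.0 = 11.0 dB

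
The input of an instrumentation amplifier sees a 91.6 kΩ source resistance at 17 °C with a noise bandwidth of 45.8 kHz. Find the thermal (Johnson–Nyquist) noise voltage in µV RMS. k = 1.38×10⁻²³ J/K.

T = 17 °C + 273.15 = 290.15 K
V_n = √(4kTRB)
4kTRB = 4 × 1.38×10⁻²³ × 290.15 × 9.16×10⁴ × 4.58×10⁴ = 6.72×10⁻¹¹ V²
V_n = √(6.72×10⁻¹¹) = 8.20×10⁻⁶ V = 8.20 µV

8.20 µV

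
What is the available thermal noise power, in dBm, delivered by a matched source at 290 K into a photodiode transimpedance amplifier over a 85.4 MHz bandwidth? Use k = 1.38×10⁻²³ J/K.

−94.7 dBm

P_n = kTB = 1.38×10⁻²³ × 290 × 8.54×10⁷ = 3.42×10⁻¹³ W
In dBm: 10 log₁₀(3.42×10⁻¹³ / 10⁻³) = −94.7 dBm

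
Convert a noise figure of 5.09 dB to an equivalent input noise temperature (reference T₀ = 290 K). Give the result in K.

F = 10^(5.09/10) = 3.22849
T_e = (F − 1)·T₀ = (3.22849 − 1) × 290 = 646 K

646 K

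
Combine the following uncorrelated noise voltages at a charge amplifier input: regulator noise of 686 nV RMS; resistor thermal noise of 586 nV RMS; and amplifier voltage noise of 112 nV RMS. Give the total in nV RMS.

Uncorrelated sources add in power (mean-square): V_tot = √(ΣV_i²)
V_tot = √[(6.86×10⁻⁷)² + (5.86×10⁻⁷)² + (1.12×10⁻⁷)²] = 9.09×10⁻⁷ V = 909 nV

909 nV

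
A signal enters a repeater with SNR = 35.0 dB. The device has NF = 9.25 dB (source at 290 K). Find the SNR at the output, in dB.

25.75 dB

By definition F = SNR_in/SNR_out, so in dB: SNR_out = SNR_in − NF
SNR_out = 35.0 − 9.25 = 25.75 dB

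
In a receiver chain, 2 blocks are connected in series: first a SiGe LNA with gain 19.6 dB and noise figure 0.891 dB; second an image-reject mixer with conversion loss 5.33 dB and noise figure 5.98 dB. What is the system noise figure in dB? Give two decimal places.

Convert to linear (a loss of L dB is a gain of −L dB): F_i = 10^(NF_i/10), G_i = 10^(G_i,dB/10)
  Stage 1: F_1 = 10^(0.891/10) = 1.228, G_1 = 10^(19.6/10) = 91.20
  Stage 2: F_2 = 10^(5.98/10) = 3.963, G_2 = 10^(−5.33/10) = 0.2931
Friis cascade:
  F = 1.228 + (3.963 − 1)/91.20 = 1.260
NF = 10 log₁₀(1.260) = 1.00 dB

1.00 dB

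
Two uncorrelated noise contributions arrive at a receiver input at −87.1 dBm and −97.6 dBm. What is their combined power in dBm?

Convert to linear, add, convert back:
P₁ = 1.95×10⁻¹² W, P₂ = 1.74×10⁻¹³ W
P_tot = 2.12×10⁻¹² W → 10 log₁₀(P_tot / 10⁻³) = −86.7 dBm

−86.7 dBm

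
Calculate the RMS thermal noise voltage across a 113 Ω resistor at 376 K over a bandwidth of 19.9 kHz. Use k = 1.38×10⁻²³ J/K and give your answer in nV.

216 nV

V_n = √(4kTRB)
4kTRB = 4 × 1.38×10⁻²³ × 376 × 1.13×10² × 1.99×10⁴ = 4.67×10⁻¹⁴ V²
V_n = √(4.67×10⁻¹⁴) = 2.16×10⁻⁷ V = 216 nV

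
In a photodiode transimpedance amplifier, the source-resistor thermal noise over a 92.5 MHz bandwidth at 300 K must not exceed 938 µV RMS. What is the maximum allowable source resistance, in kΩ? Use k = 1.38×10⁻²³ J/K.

Johnson–Nyquist: V_n = √(4kTRB) ⇒ R = V_n² / (4kTB)
4kTB = 4 × 1.38×10⁻²³ × 300 × 9.25×10⁷ = 1.53×10⁻¹²
R = (9.38×10⁻⁴)² / 1.53×10⁻¹² = 5.74×10⁵ Ω = 574 kΩ

574 kΩ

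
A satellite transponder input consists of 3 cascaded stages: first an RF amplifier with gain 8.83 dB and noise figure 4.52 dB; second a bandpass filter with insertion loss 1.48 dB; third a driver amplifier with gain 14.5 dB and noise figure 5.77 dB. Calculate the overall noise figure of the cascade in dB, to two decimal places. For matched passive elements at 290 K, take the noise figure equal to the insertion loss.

5.31 dB

Convert to linear (a loss of L dB is a gain of −L dB): F_i = 10^(NF_i/10), G_i = 10^(G_i,dB/10)
  Stage 1: F_1 = 10^(4.52/10) = 2.831, G_1 = 10^(8.83/10) = 7.638
  Stage 2: F_2 = 10^(1.48/10) = 1.406, G_2 = 10^(−1.48/10) = 0.7112
  Stage 3: F_3 = 10^(5.77/10) = 3.776, G_3 = 10^(14.5/10) = 28.18
Friis cascade:
  F = 2.831 + (1.406 − 1)/7.638 + (3.776 − 1)/5.433 = 3.395
NF = 10 log₁₀(3.395) = 5.31 dB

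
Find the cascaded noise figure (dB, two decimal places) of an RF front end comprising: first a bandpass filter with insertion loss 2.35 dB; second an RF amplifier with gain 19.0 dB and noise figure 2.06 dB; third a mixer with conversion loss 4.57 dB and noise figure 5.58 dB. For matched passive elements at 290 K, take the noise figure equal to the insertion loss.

Convert to linear (a loss of L dB is a gain of −L dB): F_i = 10^(NF_i/10), G_i = 10^(G_i,dB/10)
  Stage 1: F_1 = 10^(2.35/10) = 1.718, G_1 = 10^(−2.35/10) = 0.5821
  Stage 2: F_2 = 10^(2.06/10) = 1.607, G_2 = 10^(19.0/10) = 79.43
  Stage 3: F_3 = 10^(5.58/10) = 3.614, G_3 = 10^(−4.57/10) = 0.3491
Friis cascade:
  F = 1.718 + (1.607 − 1)/0.5821 + (3.614 − 1)/46.24 = 2.817
NF = 10 log₁₀(2.817) = 4.50 dB

4.50 dB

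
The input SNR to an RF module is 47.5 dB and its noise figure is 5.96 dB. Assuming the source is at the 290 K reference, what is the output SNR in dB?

41.54 dB

By definition F = SNR_in/SNR_out, so in dB: SNR_out = SNR_in − NF
SNR_out = 47.5 − 5.96 = 41.54 dB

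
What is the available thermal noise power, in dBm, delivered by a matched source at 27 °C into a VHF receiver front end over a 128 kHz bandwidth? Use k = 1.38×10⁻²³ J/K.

T = 27 °C + 273.15 = 300.15 K
P_n = kTB = 1.38×10⁻²³ × 300.15 × 1.28×10⁵ = 5.30×10⁻¹⁶ W
In dBm: 10 log₁₀(5.30×10⁻¹⁶ / 10⁻³) = −122.8 dBm

−122.8 dBm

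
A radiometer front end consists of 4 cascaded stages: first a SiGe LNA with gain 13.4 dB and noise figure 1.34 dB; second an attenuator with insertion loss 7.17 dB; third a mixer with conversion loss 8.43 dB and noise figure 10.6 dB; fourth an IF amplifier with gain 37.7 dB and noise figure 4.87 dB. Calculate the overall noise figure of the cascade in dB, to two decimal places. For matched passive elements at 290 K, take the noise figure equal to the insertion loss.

Convert to linear (a loss of L dB is a gain of −L dB): F_i = 10^(NF_i/10), G_i = 10^(G_i,dB/10)
  Stage 1: F_1 = 10^(1.34/10) = 1.361, G_1 = 10^(13.4/10) = 21.88
  Stage 2: F_2 = 10^(7.17/10) = 5.212, G_2 = 10^(−7.17/10) = 0.1919
  Stage 3: F_3 = 10^(10.6/10) = 11.48, G_3 = 10^(−8.43/10) = 0.1435
  Stage 4: F_4 = 10^(4.87/10) = 3.069, G_4 = 10^(37.7/10) = 5888
Friis cascade:
  F = 1.361 + (5.212 − 1)/21.88 + (11.48 − 1)/4.198 + (3.069 − 1)/0.6026 = 7.485
NF = 10 log₁₀(7.485) = 8.74 dB

8.74 dB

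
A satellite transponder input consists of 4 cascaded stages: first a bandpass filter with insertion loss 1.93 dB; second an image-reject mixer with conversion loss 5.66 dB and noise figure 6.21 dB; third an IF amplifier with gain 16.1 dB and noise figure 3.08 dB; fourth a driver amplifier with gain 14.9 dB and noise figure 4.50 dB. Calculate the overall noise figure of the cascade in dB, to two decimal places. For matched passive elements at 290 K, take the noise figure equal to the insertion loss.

Convert to linear (a loss of L dB is a gain of −L dB): F_i = 10^(NF_i/10), G_i = 10^(G_i,dB/10)
  Stage 1: F_1 = 10^(1.93/10) = 1.560, G_1 = 10^(−1.93/10) = 0.6412
  Stage 2: F_2 = 10^(6.21/10) = 4.178, G_2 = 10^(−5.66/10) = 0.2716
  Stage 3: F_3 = 10^(3.08/10) = 2.032, G_3 = 10^(16.1/10) = 40.74
  Stage 4: F_4 = 10^(4.50/10) = 2.818, G_4 = 10^(14.9/10) = 30.90
Friis cascade:
  F = 1.560 + (4.178 − 1)/0.6412 + (2.032 − 1)/0.1742 + (2.818 − 1)/7.096 = 12.70
NF = 10 log₁₀(12.70) = 11.04 dB

11.04 dB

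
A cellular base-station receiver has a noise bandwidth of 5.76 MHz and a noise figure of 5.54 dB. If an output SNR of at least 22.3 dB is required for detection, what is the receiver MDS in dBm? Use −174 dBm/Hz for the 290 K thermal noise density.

−78.6 dBm

Sensitivity = −174 + 10 log₁₀(B) + NF + SNR_min
= −174 + 67.6 + 5.54 + 22.3
= −78.56 dBm → −78.6 dBm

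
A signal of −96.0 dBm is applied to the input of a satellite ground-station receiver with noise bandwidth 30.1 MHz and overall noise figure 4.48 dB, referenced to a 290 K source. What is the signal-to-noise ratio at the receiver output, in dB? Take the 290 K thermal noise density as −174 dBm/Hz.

−1.3 dB

Noise floor: N = −174 + 10 log₁₀(B) + NF
10 log₁₀(3.01×10⁷) = 74.79 dB
N = −174 + 74.79 + 4.48 = −94.73 dBm
SNR = P_sig − N = −96.0 − (−94.73) = −1.27 dB → −1.3 dB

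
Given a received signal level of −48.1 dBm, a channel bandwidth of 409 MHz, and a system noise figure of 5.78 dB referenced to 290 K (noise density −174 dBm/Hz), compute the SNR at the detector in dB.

34.0 dB

Noise floor: N = −174 + 10 log₁₀(B) + NF
10 log₁₀(4.09×10⁸) = 86.12 dB
N = −174 + 86.12 + 5.78 = −82.10 dBm
SNR = P_sig − N = −48.1 − (−82.10) = 34.00 dB → 34.0 dB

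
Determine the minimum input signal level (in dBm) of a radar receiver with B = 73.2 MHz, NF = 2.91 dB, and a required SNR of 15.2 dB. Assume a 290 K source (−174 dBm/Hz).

−77.2 dBm

Sensitivity = −174 + 10 log₁₀(B) + NF + SNR_min
= −174 + 78.65 + 2.91 + 15.2
= −77.24 dBm → −77.2 dBm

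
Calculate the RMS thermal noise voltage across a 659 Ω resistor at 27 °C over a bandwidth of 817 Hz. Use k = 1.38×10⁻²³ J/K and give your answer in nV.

T = 27 °C + 273.15 = 300.15 K
V_n = √(4kTRB)
4kTRB = 4 × 1.38×10⁻²³ × 300.15 × 6.59×10² × 8.17×10² = 8.92×10⁻¹⁵ V²
V_n = √(8.92×10⁻¹⁵) = 9.44×10⁻⁸ V = 94.4 nV

94.4 nV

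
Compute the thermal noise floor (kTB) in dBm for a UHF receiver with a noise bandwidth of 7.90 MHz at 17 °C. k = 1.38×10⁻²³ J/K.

T = 17 °C + 273.15 = 290.15 K
P_n = kTB = 1.38×10⁻²³ × 290.15 × 7.90×10⁶ = 3.16×10⁻¹⁴ W
In dBm: 10 log₁₀(3.16×10⁻¹⁴ / 10⁻³) = −105.0 dBm

−105.0 dBm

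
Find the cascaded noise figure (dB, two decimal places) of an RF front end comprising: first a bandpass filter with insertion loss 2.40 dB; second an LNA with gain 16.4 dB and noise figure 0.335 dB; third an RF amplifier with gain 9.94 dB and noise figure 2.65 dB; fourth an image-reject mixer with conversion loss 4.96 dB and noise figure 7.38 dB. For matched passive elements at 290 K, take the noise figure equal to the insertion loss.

2.85 dB

Convert to linear (a loss of L dB is a gain of −L dB): F_i = 10^(NF_i/10), G_i = 10^(G_i,dB/10)
  Stage 1: F_1 = 10^(2.40/10) = 1.738, G_1 = 10^(−2.40/10) = 0.5754
  Stage 2: F_2 = 10^(0.335/10) = 1.080, G_2 = 10^(16.4/10) = 43.65
  Stage 3: F_3 = 10^(2.65/10) = 1.841, G_3 = 10^(9.94/10) = 9.863
  Stage 4: F_4 = 10^(7.38/10) = 5.470, G_4 = 10^(−4.96/10) = 0.3192
Friis cascade:
  F = 1.738 + (1.080 − 1)/0.5754 + (1.841 − 1)/25.12 + (5.470 − 1)/247.7 = 1.929
NF = 10 log₁₀(1.929) = 2.85 dB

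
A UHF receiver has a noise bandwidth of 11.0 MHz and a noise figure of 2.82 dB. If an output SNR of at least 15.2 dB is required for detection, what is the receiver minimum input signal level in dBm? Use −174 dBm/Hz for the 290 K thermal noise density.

Sensitivity = −174 + 10 log₁₀(B) + NF + SNR_min
= −174 + 70.41 + 2.82 + 15.2
= −85.57 dBm → −85.6 dBm

−85.6 dBm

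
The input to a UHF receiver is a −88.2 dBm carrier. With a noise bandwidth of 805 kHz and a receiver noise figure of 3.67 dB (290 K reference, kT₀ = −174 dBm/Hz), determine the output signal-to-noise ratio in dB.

23.1 dB

Noise floor: N = −174 + 10 log₁₀(B) + NF
10 log₁₀(8.05×10⁵) = 59.06 dB
N = −174 + 59.06 + 3.67 = −111.27 dBm
SNR = P_sig − N = −88.2 − (−111.27) = 23.07 dB → 23.1 dB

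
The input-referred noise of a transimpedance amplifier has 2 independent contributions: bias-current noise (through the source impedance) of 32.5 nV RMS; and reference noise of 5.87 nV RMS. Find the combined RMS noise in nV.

Uncorrelated sources add in power (mean-square): V_tot = √(ΣV_i²)
V_tot = √[(3.25×10⁻⁸)² + (5.87×10⁻⁹)²] = 3.30×10⁻⁸ V = 33.0 nV

33.0 nV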